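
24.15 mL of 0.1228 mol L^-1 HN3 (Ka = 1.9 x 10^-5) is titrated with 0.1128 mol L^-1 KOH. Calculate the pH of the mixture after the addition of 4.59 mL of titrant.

4.05

Initial n(HN3) = 0.1228 x 0.02415 = 0.002966 mol.
n(KOH) added = 0.1128 x 0.004590 = 0.0005178 mol, converting that many moles of HN3 to N3-.
Remaining n(HN3) = 0.002448 mol; n(N3-) = 0.0005178 mol.
By Henderson-Hasselbalch, pH = pKa + log([A^-]/[HA]) = 4.72 + log(0.0005178/0.002448) = 4.72 + (-0.67) = 4.05.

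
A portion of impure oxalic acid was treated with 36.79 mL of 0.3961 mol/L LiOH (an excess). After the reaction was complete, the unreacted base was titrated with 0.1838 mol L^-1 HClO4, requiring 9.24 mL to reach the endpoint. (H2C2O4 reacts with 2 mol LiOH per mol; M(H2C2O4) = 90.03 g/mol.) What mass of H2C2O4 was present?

Total n(LiOH) added = 0.3961 x 0.03679 = 0.01457 mol.
n(HClO4) used = 0.1838 x 0.009240 = 0.001698 mol, which equals the excess n(LiOH).
So n(LiOH) consumed by the sample = 0.01457 - 0.001698 = 0.01287 mol.
n(H2C2O4) = 0.01287 / 2 = 0.006437 mol.
mass = 0.006437 mol x 90.03 g/mol = 0.580 g.

0.580 g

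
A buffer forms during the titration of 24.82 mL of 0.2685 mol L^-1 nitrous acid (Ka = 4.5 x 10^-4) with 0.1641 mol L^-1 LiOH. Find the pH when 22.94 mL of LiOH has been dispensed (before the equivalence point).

3.46

Initial n(HNO2) = 0.2685 x 0.02482 = 0.006664 mol.
n(LiOH) added = 0.1641 x 0.02294 = 0.003764 mol, converting that many moles of HNO2 to NO2-.
Remaining n(HNO2) = 0.002900 mol; n(NO2-) = 0.003764 mol.
By Henderson-Hasselbalch, pH = pKa + log([A^-]/[HA]) = 3.35 + log(0.003764/0.002900) = 3.35 + (+0.11) = 3.46.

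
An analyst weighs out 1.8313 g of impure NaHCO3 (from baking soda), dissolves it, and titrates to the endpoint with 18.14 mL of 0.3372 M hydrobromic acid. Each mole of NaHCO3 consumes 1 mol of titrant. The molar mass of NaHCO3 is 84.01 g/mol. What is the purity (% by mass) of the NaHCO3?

n(HBr) = 0.3372 x 0.01814 = 0.006117 mol.
n(NaHCO3) = 0.006117 / 1 = 0.006117 mol.
mass of NaHCO3 = 0.006117 x 84.01 = 0.5139 g.
% purity = 0.5139 / 1.8313 x 100 = 28.1%.

28.1%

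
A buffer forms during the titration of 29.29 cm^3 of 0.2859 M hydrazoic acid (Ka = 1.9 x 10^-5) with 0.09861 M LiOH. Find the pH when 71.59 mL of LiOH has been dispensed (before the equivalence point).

5.45

Initial n(HN3) = 0.2859 x 0.02929 = 0.008374 mol.
n(LiOH) added = 0.09861 x 0.07159 = 0.007059 mol, converting that many moles of HN3 to N3-.
Remaining n(HN3) = 0.001315 mol; n(N3-) = 0.007059 mol.
By Henderson-Hasselbalch, pH = pKa + log([A^-]/[HA]) = 4.72 + log(0.007059/0.001315) = 4.72 + (+0.73) = 5.45.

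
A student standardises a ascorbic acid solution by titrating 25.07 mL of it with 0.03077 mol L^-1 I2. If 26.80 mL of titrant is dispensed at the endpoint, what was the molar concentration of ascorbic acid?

n(I2) = 0.03077 x 0.02680 = 0.0008246 mol.
From the balanced equation, 1 mol I2 reacts with 1 mol ascorbic acid, so n(ascorbic acid) = 0.0008246 x 1/1 = 0.0008246 mol.
[ascorbic acid] = 0.0008246 / 0.02507 L = 0.0329 M.

0.0329 M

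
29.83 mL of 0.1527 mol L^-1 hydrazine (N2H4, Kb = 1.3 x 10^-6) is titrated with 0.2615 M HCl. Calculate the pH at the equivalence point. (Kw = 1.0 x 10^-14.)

4.56

n(N2H4) = 0.1527 x 0.02983 = 0.004555 mol; V(HCl) at equivalence = 0.004555/0.2615 = 0.01742 L.
At equivalence the base is fully converted to N2H5+; total volume = 0.04725 L, so [N2H5+] = 0.004555/0.04725 = 0.09641 M.
Ka(N2H5+) = Kw/Kb = 1.0e-14 / 1.3 x 10^-6 = 7.69e-9.
[H^+] = sqrt(Ka x [N2H5+]) = sqrt(7.69e-9 x 0.09641) = 2.72e-5 M.
pH = -log(2.72e-5) = 4.56.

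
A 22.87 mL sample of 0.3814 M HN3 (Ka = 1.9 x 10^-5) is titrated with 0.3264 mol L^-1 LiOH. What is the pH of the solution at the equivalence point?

n(HN3) = 0.3814 x 0.02287 = 0.008723 mol; V(LiOH) at equivalence = 0.008723/0.3264 = 0.02672 L.
At equivalence all the acid is converted to N3-; total volume = 0.02287 + 0.02672 = 0.04959 L, so [N3-] = 0.008723/0.04959 = 0.1759 M.
Kb = Kw/Ka = 1.0e-14 / 1.9 x 10^-5 = 5.26e-10.
[OH^-] = sqrt(Kb x [N3-]) = sqrt(5.26e-10 x 0.1759) = 9.62e-6 M.
pOH = 5.02, so pH = 14.00 - 5.02 = 8.98.

8.98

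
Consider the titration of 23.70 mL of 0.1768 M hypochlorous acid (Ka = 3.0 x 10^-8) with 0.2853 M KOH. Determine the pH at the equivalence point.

n(HClO) = 0.1768 x 0.02370 = 0.004190 mol; V(KOH) at equivalence = 0.004190/0.2853 = 0.01469 L.
At equivalence all the acid is converted to ClO-; total volume = 0.02370 + 0.01469 = 0.03839 L, so [ClO-] = 0.004190/0.03839 = 0.1092 M.
Kb = Kw/Ka = 1.0e-14 / 3.0 x 10^-8 = 3.33e-7.
[OH^-] = sqrt(Kb x [ClO-]) = sqrt(3.33e-7 x 0.1092) = 0.000191 M.
pOH = 3.72, so pH = 14.00 - 3.72 = 10.28.

10.28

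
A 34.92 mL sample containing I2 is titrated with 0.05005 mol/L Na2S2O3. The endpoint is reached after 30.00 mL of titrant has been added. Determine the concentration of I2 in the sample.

0.0215 M

n(Na2S2O3) = 0.05005 x 0.03000 = 0.001501 mol.
From the balanced equation, 2 mol Na2S2O3 reacts with 1 mol I2, so n(I2) = 0.001501 x 1/2 = 0.0007507 mol.
[I2] = 0.0007507 / 0.03492 L = 0.0215 M.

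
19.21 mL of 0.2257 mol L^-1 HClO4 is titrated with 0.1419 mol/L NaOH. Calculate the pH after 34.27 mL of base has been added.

n(acid) = 0.2257 x 0.01921 = 0.004336 mol; n(NaOH) added = 0.1419 x 0.03427 = 0.004863 mol.
Base is in excess by 0.004863 - 0.004336 = 0.0005272 mol in a total volume of 0.05348 L.
[OH^-] = 0.0005272/0.05348 = 0.009858 M, so pOH = 2.01 and pH = 14.00 - 2.01 = 11.99.

11.99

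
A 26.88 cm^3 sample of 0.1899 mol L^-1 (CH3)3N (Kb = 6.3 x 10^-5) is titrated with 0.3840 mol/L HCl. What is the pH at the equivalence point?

n((CH3)3N) = 0.1899 x 0.02688 = 0.005105 mol; V(HCl) at equivalence = 0.005105/0.3840 = 0.01329 L.
At equivalence the base is fully converted to (CH3)3NH+; total volume = 0.04017 L, so [(CH3)3NH+] = 0.005105/0.04017 = 0.1271 M.
Ka((CH3)3NH+) = Kw/Kb = 1.0e-14 / 6.3 x 10^-5 = 1.59e-10.
[H^+] = sqrt(Ka x [(CH3)3NH+]) = sqrt(1.59e-10 x 0.1271) = 4.49e-6 M.
pH = -log(4.49e-6) = 5.35.

5.35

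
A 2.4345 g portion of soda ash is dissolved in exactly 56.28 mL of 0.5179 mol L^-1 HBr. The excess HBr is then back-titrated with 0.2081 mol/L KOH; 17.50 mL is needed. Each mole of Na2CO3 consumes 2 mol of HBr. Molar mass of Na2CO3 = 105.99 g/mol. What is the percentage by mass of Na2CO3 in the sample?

55.5%

Total n(HBr) added = 0.5179 x 0.05628 = 0.02915 mol.
n(KOH) used = 0.2081 x 0.01750 = 0.003642 mol, which equals the excess n(HBr).
So n(HBr) consumed by the sample = 0.02915 - 0.003642 = 0.02551 mol.
n(Na2CO3) = 0.02551 / 2 = 0.01275 mol.
mass Na2CO3 = 0.01275 x 105.99 = 1.352 g, so %Na2CO3 = 1.352/2.4345 x 100 = 55.5%.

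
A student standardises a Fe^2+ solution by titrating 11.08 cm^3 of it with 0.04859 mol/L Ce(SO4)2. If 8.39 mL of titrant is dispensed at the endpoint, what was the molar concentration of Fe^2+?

n(Ce(SO4)2) = 0.04859 x 0.008390 = 0.0004077 mol.
From the balanced equation, 1 mol Ce(SO4)2 reacts with 1 mol Fe^2+, so n(Fe^2+) = 0.0004077 x 1/1 = 0.0004077 mol.
[Fe^2+] = 0.0004077 / 0.01108 L = 0.0368 M.

0.0368 M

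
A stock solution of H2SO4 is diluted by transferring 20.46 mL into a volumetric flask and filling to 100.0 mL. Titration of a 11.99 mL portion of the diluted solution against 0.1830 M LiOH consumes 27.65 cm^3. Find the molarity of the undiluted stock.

1.03 M

n(LiOH) = 0.1830 x 0.02765 = 0.005060 mol.
n(H2SO4) in the aliquot = 0.005060 x 1/2 = 0.002530 mol.
[diluted H2SO4] = 0.002530 / 0.01199 = 0.2110 M.
Dilution factor = 100.0/20.46 = 4.888, so [stock] = 0.2110 x 4.888 = 1.03 M.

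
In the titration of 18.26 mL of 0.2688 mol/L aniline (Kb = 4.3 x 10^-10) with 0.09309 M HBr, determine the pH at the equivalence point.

n(C6H5NH2) = 0.2688 x 0.01826 = 0.004908 mol; V(HBr) at equivalence = 0.004908/0.09309 = 0.05273 L.
At equivalence the base is fully converted to C6H5NH3+; total volume = 0.07099 L, so [C6H5NH3+] = 0.004908/0.07099 = 0.06914 M.
Ka(C6H5NH3+) = Kw/Kb = 1.0e-14 / 4.3 x 10^-10 = 2.33e-5.
[H^+] = sqrt(Ka x [C6H5NH3+]) = sqrt(2.33e-5 x 0.06914) = 0.00127 M.
pH = -log(0.00127) = 2.90.

2.90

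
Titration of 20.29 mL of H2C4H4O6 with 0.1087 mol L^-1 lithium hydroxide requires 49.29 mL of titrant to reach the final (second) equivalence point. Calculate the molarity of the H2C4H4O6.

n(LiOH) = 0.1087 x 0.04929 = 0.005358 mol.
At the final (second) equivalence point, 2 mol OH^- react per mol H2C4H4O6, so n(H2C4H4O6) = 0.005358 / 2 = 0.002679 mol.
[H2C4H4O6] = 0.002679 / 0.02029 L = 0.132 M.

0.132 M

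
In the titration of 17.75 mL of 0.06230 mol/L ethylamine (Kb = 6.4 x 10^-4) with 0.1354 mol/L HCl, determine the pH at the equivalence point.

6.09

n(C2H5NH2) = 0.06230 x 0.01775 = 0.001106 mol; V(HCl) at equivalence = 0.001106/0.1354 = 0.008167 L.
At equivalence the base is fully converted to C2H5NH3+; total volume = 0.02592 L, so [C2H5NH3+] = 0.001106/0.02592 = 0.04267 M.
Ka(C2H5NH3+) = Kw/Kb = 1.0e-14 / 6.4 x 10^-4 = 1.56e-11.
[H^+] = sqrt(Ka x [C2H5NH3+]) = sqrt(1.56e-11 x 0.04267) = 8.17e-7 M.
pH = -log(8.17e-7) = 6.09.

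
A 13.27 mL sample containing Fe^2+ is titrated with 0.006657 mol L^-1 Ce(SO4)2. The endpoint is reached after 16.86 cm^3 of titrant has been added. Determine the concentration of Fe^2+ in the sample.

n(Ce(SO4)2) = 0.006657 x 0.01686 = 0.0001122 mol.
From the balanced equation, 1 mol Ce(SO4)2 reacts with 1 mol Fe^2+, so n(Fe^2+) = 0.0001122 x 1/1 = 0.0001122 mol.
[Fe^2+] = 0.0001122 / 0.01327 L = 0.00846 M.

0.00846 M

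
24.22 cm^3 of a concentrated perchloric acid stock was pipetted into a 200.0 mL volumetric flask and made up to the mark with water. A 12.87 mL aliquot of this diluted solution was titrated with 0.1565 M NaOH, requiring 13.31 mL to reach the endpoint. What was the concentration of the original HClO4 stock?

n(NaOH) = 0.1565 x 0.01331 = 0.002083 mol.
n(HClO4) in the aliquot = 0.002083 mol.
[diluted HClO4] = 0.002083 / 0.01287 = 0.1619 M.
Dilution factor = 200.0/24.22 = 8.258, so [stock] = 0.1619 x 8.258 = 1.34 M.

1.34 M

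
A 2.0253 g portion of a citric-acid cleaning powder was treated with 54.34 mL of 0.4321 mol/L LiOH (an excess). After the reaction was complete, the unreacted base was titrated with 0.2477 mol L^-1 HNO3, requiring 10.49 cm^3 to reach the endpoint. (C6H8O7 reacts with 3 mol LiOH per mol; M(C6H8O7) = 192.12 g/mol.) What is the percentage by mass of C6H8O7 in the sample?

Total n(LiOH) added = 0.4321 x 0.05434 = 0.02348 mol.
n(HNO3) used = 0.2477 x 0.01049 = 0.002598 mol, which equals the excess n(LiOH).
So n(LiOH) consumed by the sample = 0.02348 - 0.002598 = 0.02088 mol.
n(C6H8O7) = 0.02088 / 3 = 0.006961 mol.
mass C6H8O7 = 0.006961 x 192.12 = 1.337 g, so %C6H8O7 = 1.337/2.0253 x 100 = 66.0%.

66.0%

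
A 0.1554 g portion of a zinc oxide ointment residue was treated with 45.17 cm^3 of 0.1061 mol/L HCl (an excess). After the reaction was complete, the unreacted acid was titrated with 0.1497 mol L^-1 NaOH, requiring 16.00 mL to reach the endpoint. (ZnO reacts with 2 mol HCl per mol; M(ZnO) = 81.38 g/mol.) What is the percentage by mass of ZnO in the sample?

62.8%

Total n(HCl) added = 0.1061 x 0.04517 = 0.004793 mol.
n(NaOH) used = 0.1497 x 0.01600 = 0.002395 mol, which equals the excess n(HCl).
So n(HCl) consumed by the sample = 0.004793 - 0.002395 = 0.002397 mol.
n(ZnO) = 0.002397 / 2 = 0.001199 mol.
mass ZnO = 0.001199 x 81.38 = 0.09755 g, so %ZnO = 0.09755/0.1554 x 100 = 62.8%.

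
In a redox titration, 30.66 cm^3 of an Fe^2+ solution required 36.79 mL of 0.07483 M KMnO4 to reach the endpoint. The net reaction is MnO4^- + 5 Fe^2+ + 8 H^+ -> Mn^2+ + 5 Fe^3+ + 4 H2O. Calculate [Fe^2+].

0.449 M

n(KMnO4) = 0.07483 x 0.03679 = 0.002753 mol.
From the balanced equation, 1 mol KMnO4 reacts with 5 mol Fe^2+, so n(Fe^2+) = 0.002753 x 5/1 = 0.01376 mol.
[Fe^2+] = 0.01376 / 0.03066 L = 0.449 M.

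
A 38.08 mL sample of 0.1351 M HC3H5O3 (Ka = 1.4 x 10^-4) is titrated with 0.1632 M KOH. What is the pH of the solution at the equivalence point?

n(HC3H5O3) = 0.1351 x 0.03808 = 0.005145 mol; V(KOH) at equivalence = 0.005145/0.1632 = 0.03152 L.
At equivalence all the acid is converted to C3H5O3-; total volume = 0.03808 + 0.03152 = 0.06960 L, so [C3H5O3-] = 0.005145/0.06960 = 0.07391 M.
Kb = Kw/Ka = 1.0e-14 / 1.4 x 10^-4 = 7.14e-11.
[OH^-] = sqrt(Kb x [C3H5O3-]) = sqrt(7.14e-11 x 0.07391) = 2.30e-6 M.
pOH = 5.64, so pH = 14.00 - 5.64 = 8.36.

8.36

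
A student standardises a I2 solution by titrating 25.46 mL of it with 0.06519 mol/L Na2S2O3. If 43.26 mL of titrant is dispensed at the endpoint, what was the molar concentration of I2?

n(Na2S2O3) = 0.06519 x 0.04326 = 0.002820 mol.
From the balanced equation, 2 mol Na2S2O3 reacts with 1 mol I2, so n(I2) = 0.002820 x 1/2 = 0.001410 mol.
[I2] = 0.001410 / 0.02546 L = 0.0554 M.

0.0554 M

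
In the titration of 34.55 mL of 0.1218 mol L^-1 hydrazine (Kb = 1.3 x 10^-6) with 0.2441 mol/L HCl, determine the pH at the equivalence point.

n(N2H4) = 0.1218 x 0.03455 = 0.004208 mol; V(HCl) at equivalence = 0.004208/0.2441 = 0.01724 L.
At equivalence the base is fully converted to N2H5+; total volume = 0.05179 L, so [N2H5+] = 0.004208/0.05179 = 0.08126 M.
Ka(N2H5+) = Kw/Kb = 1.0e-14 / 1.3 x 10^-6 = 7.69e-9.
[H^+] = sqrt(Ka x [N2H5+]) = sqrt(7.69e-9 x 0.08126) = 2.50e-5 M.
pH = -log(2.50e-5) = 4.60.

4.60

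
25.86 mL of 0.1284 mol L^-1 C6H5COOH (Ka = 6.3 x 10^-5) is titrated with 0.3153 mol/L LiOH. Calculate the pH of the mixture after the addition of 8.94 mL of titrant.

Initial n(C6H5COOH) = 0.1284 x 0.02586 = 0.003320 mol.
n(LiOH) added = 0.3153 x 0.008940 = 0.002819 mol, converting that many moles of C6H5COOH to C6H5COO-.
Remaining n(C6H5COOH) = 0.0005016 mol; n(C6H5COO-) = 0.002819 mol.
By Henderson-Hasselbalch, pH = pKa + log([A^-]/[HA]) = 4.20 + log(0.002819/0.0005016) = 4.20 + (+0.75) = 4.95.

4.95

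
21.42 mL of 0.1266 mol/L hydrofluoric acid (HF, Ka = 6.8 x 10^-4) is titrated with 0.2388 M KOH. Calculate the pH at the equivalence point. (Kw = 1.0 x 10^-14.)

8.04

n(HF) = 0.1266 x 0.02142 = 0.002712 mol; V(KOH) at equivalence = 0.002712/0.2388 = 0.01136 L.
At equivalence all the acid is converted to F-; total volume = 0.02142 + 0.01136 = 0.03278 L, so [F-] = 0.002712/0.03278 = 0.08274 M.
Kb = Kw/Ka = 1.0e-14 / 6.8 x 10^-4 = 1.47e-11.
[OH^-] = sqrt(Kb x [F-]) = sqrt(1.47e-11 x 0.08274) = 1.10e-6 M.
pOH = 5.96, so pH = 14.00 - 5.96 = 8.04.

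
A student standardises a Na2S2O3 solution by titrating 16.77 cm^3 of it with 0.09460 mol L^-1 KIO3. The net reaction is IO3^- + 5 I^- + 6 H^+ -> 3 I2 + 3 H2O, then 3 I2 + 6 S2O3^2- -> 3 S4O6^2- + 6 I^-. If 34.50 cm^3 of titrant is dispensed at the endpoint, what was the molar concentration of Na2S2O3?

1.17 M

n(KIO3) = 0.09460 x 0.03450 = 0.003264 mol.
From the balanced equation, 1 mol KIO3 reacts with 6 mol Na2S2O3, so n(Na2S2O3) = 0.003264 x 6/1 = 0.01958 mol.
[Na2S2O3] = 0.01958 / 0.01677 L = 1.17 M.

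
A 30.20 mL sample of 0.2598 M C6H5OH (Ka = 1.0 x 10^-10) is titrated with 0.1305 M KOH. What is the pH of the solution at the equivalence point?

n(C6H5OH) = 0.2598 x 0.03020 = 0.007846 mol; V(KOH) at equivalence = 0.007846/0.1305 = 0.06012 L.
At equivalence all the acid is converted to C6H5O-; total volume = 0.03020 + 0.06012 = 0.09032 L, so [C6H5O-] = 0.007846/0.09032 = 0.08687 M.
Kb = Kw/Ka = 1.0e-14 / 1.0 x 10^-10 = 0.000100.
[OH^-] = sqrt(Kb x [C6H5O-]) = sqrt(0.000100 x 0.08687) = 0.00295 M.
pOH = 2.53, so pH = 14.00 - 2.53 = 11.47.

11.47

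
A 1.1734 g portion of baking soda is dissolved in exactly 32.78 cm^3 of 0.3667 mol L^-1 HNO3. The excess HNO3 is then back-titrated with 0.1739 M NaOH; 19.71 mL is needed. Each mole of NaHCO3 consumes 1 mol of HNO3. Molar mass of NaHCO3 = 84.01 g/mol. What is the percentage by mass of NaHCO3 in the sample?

61.5%

Total n(HNO3) added = 0.3667 x 0.03278 = 0.01202 mol.
n(NaOH) used = 0.1739 x 0.01971 = 0.003428 mol, which equals the excess n(HNO3).
So n(HNO3) consumed by the sample = 0.01202 - 0.003428 = 0.008593 mol.
n(NaHCO3) = 0.008593 / 1 = 0.008593 mol.
mass NaHCO3 = 0.008593 x 84.01 = 0.7219 g, so %NaHCO3 = 0.7219/1.1734 x 100 = 61.5%.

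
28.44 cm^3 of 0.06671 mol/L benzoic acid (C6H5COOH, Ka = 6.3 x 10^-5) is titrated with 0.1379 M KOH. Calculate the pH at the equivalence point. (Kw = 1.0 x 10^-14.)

8.43

n(C6H5COOH) = 0.06671 x 0.02844 = 0.001897 mol; V(KOH) at equivalence = 0.001897/0.1379 = 0.01376 L.
At equivalence all the acid is converted to C6H5COO-; total volume = 0.02844 + 0.01376 = 0.04220 L, so [C6H5COO-] = 0.001897/0.04220 = 0.04496 M.
Kb = Kw/Ka = 1.0e-14 / 6.3 x 10^-5 = 1.59e-10.
[OH^-] = sqrt(Kb x [C6H5COO-]) = sqrt(1.59e-10 x 0.04496) = 2.67e-6 M.
pOH = 5.57, so pH = 14.00 - 5.57 = 8.43.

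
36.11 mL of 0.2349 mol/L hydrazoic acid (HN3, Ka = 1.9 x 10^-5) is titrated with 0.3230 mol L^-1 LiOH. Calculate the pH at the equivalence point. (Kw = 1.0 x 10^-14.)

n(HN3) = 0.2349 x 0.03611 = 0.008482 mol; V(LiOH) at equivalence = 0.008482/0.3230 = 0.02626 L.
At equivalence all the acid is converted to N3-; total volume = 0.03611 + 0.02626 = 0.06237 L, so [N3-] = 0.008482/0.06237 = 0.1360 M.
Kb = Kw/Ka = 1.0e-14 / 1.9 x 10^-5 = 5.26e-10.
[OH^-] = sqrt(Kb x [N3-]) = sqrt(5.26e-10 x 0.1360) = 8.46e-6 M.
pOH = 5.07, so pH = 14.00 - 5.07 = 8.93.

8.93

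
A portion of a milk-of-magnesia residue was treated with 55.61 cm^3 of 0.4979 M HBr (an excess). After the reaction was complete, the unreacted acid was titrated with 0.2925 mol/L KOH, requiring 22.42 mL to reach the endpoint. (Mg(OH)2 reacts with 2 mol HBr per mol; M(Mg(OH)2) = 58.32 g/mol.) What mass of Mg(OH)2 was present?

0.616 g

Total n(HBr) added = 0.4979 x 0.05561 = 0.02769 mol.
n(KOH) used = 0.2925 x 0.02242 = 0.006558 mol, which equals the excess n(HBr).
So n(HBr) consumed by the sample = 0.02769 - 0.006558 = 0.02113 mol.
n(Mg(OH)2) = 0.02113 / 2 = 0.01057 mol.
mass = 0.01057 mol x 58.32 g/mol = 0.616 g.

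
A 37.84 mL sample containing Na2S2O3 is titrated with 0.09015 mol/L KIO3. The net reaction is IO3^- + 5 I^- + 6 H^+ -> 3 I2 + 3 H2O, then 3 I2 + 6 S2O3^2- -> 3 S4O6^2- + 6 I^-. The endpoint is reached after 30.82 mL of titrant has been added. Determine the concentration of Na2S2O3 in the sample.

0.441 M

n(KIO3) = 0.09015 x 0.03082 = 0.002778 mol.
From the balanced equation, 1 mol KIO3 reacts with 6 mol Na2S2O3, so n(Na2S2O3) = 0.002778 x 6/1 = 0.01667 mol.
[Na2S2O3] = 0.01667 / 0.03784 L = 0.441 M.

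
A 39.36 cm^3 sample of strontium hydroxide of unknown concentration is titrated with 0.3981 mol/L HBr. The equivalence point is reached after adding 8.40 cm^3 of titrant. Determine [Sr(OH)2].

0.0425 M

n(HBr) delivered = 0.3981 x 0.008400 = 0.003344 mol.
The reaction is 1 Sr(OH)2 + 2 HBr, so n(Sr(OH)2) = 0.003344 x 1/2 = 0.001672 mol.
[Sr(OH)2] = 0.001672 mol / 0.03936 L = 0.0425 M.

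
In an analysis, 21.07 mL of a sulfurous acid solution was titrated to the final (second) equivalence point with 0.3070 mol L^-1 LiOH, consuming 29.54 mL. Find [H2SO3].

0.215 M

n(LiOH) = 0.3070 x 0.02954 = 0.009069 mol.
At the final (second) equivalence point, 2 mol OH^- react per mol H2SO3, so n(H2SO3) = 0.009069 / 2 = 0.004534 mol.
[H2SO3] = 0.004534 / 0.02107 L = 0.215 M.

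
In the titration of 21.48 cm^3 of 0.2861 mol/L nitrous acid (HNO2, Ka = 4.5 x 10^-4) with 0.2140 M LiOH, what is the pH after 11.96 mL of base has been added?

3.20

Initial n(HNO2) = 0.2861 x 0.02148 = 0.006145 mol.
n(LiOH) added = 0.2140 x 0.01196 = 0.002559 mol, converting that many moles of HNO2 to NO2-.
Remaining n(HNO2) = 0.003586 mol; n(NO2-) = 0.002559 mol.
By Henderson-Hasselbalch, pH = pKa + log([A^-]/[HA]) = 3.35 + log(0.002559/0.003586) = 3.35 + (-0.15) = 3.20.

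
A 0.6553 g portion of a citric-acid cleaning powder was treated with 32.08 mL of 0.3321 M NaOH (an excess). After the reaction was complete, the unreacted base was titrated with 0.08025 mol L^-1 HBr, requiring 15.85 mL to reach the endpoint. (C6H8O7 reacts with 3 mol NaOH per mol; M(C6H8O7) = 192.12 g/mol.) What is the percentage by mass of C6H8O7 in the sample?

91.7%

Total n(NaOH) added = 0.3321 x 0.03208 = 0.01065 mol.
n(HBr) used = 0.08025 x 0.01585 = 0.001272 mol, which equals the excess n(NaOH).
So n(NaOH) consumed by the sample = 0.01065 - 0.001272 = 0.009382 mol.
n(C6H8O7) = 0.009382 / 3 = 0.003127 mol.
mass C6H8O7 = 0.003127 x 192.12 = 0.6008 g, so %C6H8O7 = 0.6008/0.6553 x 100 = 91.7%.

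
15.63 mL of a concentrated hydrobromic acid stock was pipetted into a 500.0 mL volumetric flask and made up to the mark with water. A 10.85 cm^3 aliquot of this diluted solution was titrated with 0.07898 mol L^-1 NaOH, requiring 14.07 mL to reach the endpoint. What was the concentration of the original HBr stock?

n(NaOH) = 0.07898 x 0.01407 = 0.001111 mol.
n(HBr) in the aliquot = 0.001111 mol.
[diluted HBr] = 0.001111 / 0.01085 = 0.1024 M.
Dilution factor = 500.0/15.63 = 31.99, so [stock] = 0.1024 x 31.99 = 3.28 M.

3.28 M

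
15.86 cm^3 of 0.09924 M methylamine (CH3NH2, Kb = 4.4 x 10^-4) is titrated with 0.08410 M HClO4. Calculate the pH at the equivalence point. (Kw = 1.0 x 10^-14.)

5.99

n(CH3NH2) = 0.09924 x 0.01586 = 0.001574 mol; V(HClO4) at equivalence = 0.001574/0.08410 = 0.01872 L.
At equivalence the base is fully converted to CH3NH3+; total volume = 0.03458 L, so [CH3NH3+] = 0.001574/0.03458 = 0.04552 M.
Ka(CH3NH3+) = Kw/Kb = 1.0e-14 / 4.4 x 10^-4 = 2.27e-11.
[H^+] = sqrt(Ka x [CH3NH3+]) = sqrt(2.27e-11 x 0.04552) = 1.02e-6 M.
pH = -log(1.02e-6) = 5.99.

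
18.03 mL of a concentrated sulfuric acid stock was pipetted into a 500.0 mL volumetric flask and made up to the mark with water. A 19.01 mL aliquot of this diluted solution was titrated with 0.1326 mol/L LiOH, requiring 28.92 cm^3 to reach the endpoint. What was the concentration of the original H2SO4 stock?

2.80 M

n(LiOH) = 0.1326 x 0.02892 = 0.003835 mol.
n(H2SO4) in the aliquot = 0.003835 x 1/2 = 0.001917 mol.
[diluted H2SO4] = 0.001917 / 0.01901 = 0.1009 M.
Dilution factor = 500.0/18.03 = 27.73, so [stock] = 0.1009 x 27.73 = 2.80 M.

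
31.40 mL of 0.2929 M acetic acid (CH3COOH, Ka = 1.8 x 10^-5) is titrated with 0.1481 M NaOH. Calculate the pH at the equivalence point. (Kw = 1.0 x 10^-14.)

n(CH3COOH) = 0.2929 x 0.03140 = 0.009197 mol; V(NaOH) at equivalence = 0.009197/0.1481 = 0.06210 L.
At equivalence all the acid is converted to CH3COO-; total volume = 0.03140 + 0.06210 = 0.09350 L, so [CH3COO-] = 0.009197/0.09350 = 0.09836 M.
Kb = Kw/Ka = 1.0e-14 / 1.8 x 10^-5 = 5.56e-10.
[OH^-] = sqrt(Kb x [CH3COO-]) = sqrt(5.56e-10 x 0.09836) = 7.39e-6 M.
pOH = 5.13, so pH = 14.00 - 5.13 = 8.87.

8.87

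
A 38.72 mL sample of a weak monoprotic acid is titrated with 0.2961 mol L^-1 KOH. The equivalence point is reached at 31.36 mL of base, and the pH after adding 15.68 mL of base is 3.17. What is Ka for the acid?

6.8 x 10^-4

15.68 mL is half of the equivalence volume, so this is the half-equivalence point where [HA] = [A^-].
At half-equivalence pH = pKa, so pKa = 3.17.
Ka = 10^(-3.17) = 6.8 x 10^-4.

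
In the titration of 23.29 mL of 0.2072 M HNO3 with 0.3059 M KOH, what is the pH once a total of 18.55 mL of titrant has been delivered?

12.31

n(acid) = 0.2072 x 0.02329 = 0.004826 mol; n(KOH) added = 0.3059 x 0.01855 = 0.005674 mol.
Base is in excess by 0.005674 - 0.004826 = 0.0008488 mol in a total volume of 0.04184 L.
[OH^-] = 0.0008488/0.04184 = 0.02029 M, so pOH = 1.69 and pH = 14.00 - 1.69 = 12.31.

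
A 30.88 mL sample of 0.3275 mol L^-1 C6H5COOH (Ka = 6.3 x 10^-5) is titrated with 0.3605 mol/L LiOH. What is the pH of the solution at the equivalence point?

8.72

n(C6H5COOH) = 0.3275 x 0.03088 = 0.01011 mol; V(LiOH) at equivalence = 0.01011/0.3605 = 0.02805 L.
At equivalence all the acid is converted to C6H5COO-; total volume = 0.03088 + 0.02805 = 0.05893 L, so [C6H5COO-] = 0.01011/0.05893 = 0.1716 M.
Kb = Kw/Ka = 1.0e-14 / 6.3 x 10^-5 = 1.59e-10.
[OH^-] = sqrt(Kb x [C6H5COO-]) = sqrt(1.59e-10 x 0.1716) = 5.22e-6 M.
pOH = 5.28, so pH = 14.00 - 5.28 = 8.72.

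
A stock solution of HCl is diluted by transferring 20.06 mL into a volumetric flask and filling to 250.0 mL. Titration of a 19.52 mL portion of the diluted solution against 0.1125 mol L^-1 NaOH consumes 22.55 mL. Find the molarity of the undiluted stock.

1.62 M

n(NaOH) = 0.1125 x 0.02255 = 0.002537 mol.
n(HCl) in the aliquot = 0.002537 mol.
[diluted HCl] = 0.002537 / 0.01952 = 0.1300 M.
Dilution factor = 250.0/20.06 = 12.46, so [stock] = 0.1300 x 12.46 = 1.62 M.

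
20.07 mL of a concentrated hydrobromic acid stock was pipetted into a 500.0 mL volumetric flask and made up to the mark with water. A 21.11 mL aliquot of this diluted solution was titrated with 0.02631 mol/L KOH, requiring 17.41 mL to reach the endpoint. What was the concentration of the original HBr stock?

0.541 M

n(KOH) = 0.02631 x 0.01741 = 0.0004581 mol.
n(HBr) in the aliquot = 0.0004581 mol.
[diluted HBr] = 0.0004581 / 0.02111 = 0.02170 M.
Dilution factor = 500.0/20.07 = 24.91, so [stock] = 0.02170 x 24.91 = 0.541 M.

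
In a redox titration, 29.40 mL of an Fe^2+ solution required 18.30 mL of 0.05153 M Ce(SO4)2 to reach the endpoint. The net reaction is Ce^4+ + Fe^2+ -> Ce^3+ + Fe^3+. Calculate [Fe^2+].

n(Ce(SO4)2) = 0.05153 x 0.01830 = 0.0009430 mol.
From the balanced equation, 1 mol Ce(SO4)2 reacts with 1 mol Fe^2+, so n(Fe^2+) = 0.0009430 x 1/1 = 0.0009430 mol.
[Fe^2+] = 0.0009430 / 0.02940 L = 0.0321 M.

0.0321 M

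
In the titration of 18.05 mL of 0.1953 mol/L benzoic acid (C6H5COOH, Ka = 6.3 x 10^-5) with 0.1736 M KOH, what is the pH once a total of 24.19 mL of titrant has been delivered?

12.20

n(acid) = 0.1953 x 0.01805 = 0.003525 mol; n(KOH) added = 0.1736 x 0.02419 = 0.004199 mol.
Base is in excess by 0.004199 - 0.003525 = 0.0006742 mol in a total volume of 0.04224 L.
[OH^-] = 0.0006742/0.04224 = 0.01596 M, so pOH = 1.80 and pH = 14.00 - 1.80 = 12.20.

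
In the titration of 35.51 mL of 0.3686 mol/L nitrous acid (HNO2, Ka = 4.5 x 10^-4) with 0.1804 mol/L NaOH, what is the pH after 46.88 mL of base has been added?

3.61

Initial n(HNO2) = 0.3686 x 0.03551 = 0.01309 mol.
n(NaOH) added = 0.1804 x 0.04688 = 0.008457 mol, converting that many moles of HNO2 to NO2-.
Remaining n(HNO2) = 0.004632 mol; n(NO2-) = 0.008457 mol.
By Henderson-Hasselbalch, pH = pKa + log([A^-]/[HA]) = 3.35 + log(0.008457/0.004632) = 3.35 + (+0.26) = 3.61.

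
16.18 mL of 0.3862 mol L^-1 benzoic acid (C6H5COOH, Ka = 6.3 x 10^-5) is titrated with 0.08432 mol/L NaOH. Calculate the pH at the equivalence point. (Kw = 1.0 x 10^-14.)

8.52

n(C6H5COOH) = 0.3862 x 0.01618 = 0.006249 mol; V(NaOH) at equivalence = 0.006249/0.08432 = 0.07411 L.
At equivalence all the acid is converted to C6H5COO-; total volume = 0.01618 + 0.07411 = 0.09029 L, so [C6H5COO-] = 0.006249/0.09029 = 0.06921 M.
Kb = Kw/Ka = 1.0e-14 / 6.3 x 10^-5 = 1.59e-10.
[OH^-] = sqrt(Kb x [C6H5COO-]) = sqrt(1.59e-10 x 0.06921) = 3.31e-6 M.
pOH = 5.48, so pH = 14.00 - 5.48 = 8.52.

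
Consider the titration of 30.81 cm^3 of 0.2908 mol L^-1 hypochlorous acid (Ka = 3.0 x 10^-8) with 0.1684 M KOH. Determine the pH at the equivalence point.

10.28

n(HClO) = 0.2908 x 0.03081 = 0.008960 mol; V(KOH) at equivalence = 0.008960/0.1684 = 0.05320 L.
At equivalence all the acid is converted to ClO-; total volume = 0.03081 + 0.05320 = 0.08401 L, so [ClO-] = 0.008960/0.08401 = 0.1066 M.
Kb = Kw/Ka = 1.0e-14 / 3.0 x 10^-8 = 3.33e-7.
[OH^-] = sqrt(Kb x [ClO-]) = sqrt(3.33e-7 x 0.1066) = 0.000189 M.
pOH = 3.72, so pH = 14.00 - 3.72 = 10.28.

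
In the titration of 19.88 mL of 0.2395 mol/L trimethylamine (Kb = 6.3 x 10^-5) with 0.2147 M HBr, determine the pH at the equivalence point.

n((CH3)3N) = 0.2395 x 0.01988 = 0.004761 mol; V(HBr) at equivalence = 0.004761/0.2147 = 0.02218 L.
At equivalence the base is fully converted to (CH3)3NH+; total volume = 0.04206 L, so [(CH3)3NH+] = 0.004761/0.04206 = 0.1132 M.
Ka((CH3)3NH+) = Kw/Kb = 1.0e-14 / 6.3 x 10^-5 = 1.59e-10.
[H^+] = sqrt(Ka x [(CH3)3NH+]) = sqrt(1.59e-10 x 0.1132) = 4.24e-6 M.
pH = -log(4.24e-6) = 5.37.

5.37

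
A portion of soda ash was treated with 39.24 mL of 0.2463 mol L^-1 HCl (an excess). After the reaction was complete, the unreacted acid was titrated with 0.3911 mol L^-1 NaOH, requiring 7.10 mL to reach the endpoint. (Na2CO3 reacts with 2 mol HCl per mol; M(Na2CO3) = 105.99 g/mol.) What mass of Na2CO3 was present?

Total n(HCl) added = 0.2463 x 0.03924 = 0.009665 mol.
n(NaOH) used = 0.3911 x 0.007100 = 0.002777 mol, which equals the excess n(HCl).
So n(HCl) consumed by the sample = 0.009665 - 0.002777 = 0.006888 mol.
n(Na2CO3) = 0.006888 / 2 = 0.003444 mol.
mass = 0.003444 mol x 105.99 g/mol = 0.365 g.

0.365 g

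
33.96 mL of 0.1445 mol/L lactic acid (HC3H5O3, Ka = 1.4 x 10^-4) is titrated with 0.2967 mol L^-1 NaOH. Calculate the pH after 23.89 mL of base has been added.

12.58

n(acid) = 0.1445 x 0.03396 = 0.004907 mol; n(NaOH) added = 0.2967 x 0.02389 = 0.007088 mol.
Base is in excess by 0.007088 - 0.004907 = 0.002181 mol in a total volume of 0.05785 L.
[OH^-] = 0.002181/0.05785 = 0.03770 M, so pOH = 1.42 and pH = 14.00 - 1.42 = 12.58.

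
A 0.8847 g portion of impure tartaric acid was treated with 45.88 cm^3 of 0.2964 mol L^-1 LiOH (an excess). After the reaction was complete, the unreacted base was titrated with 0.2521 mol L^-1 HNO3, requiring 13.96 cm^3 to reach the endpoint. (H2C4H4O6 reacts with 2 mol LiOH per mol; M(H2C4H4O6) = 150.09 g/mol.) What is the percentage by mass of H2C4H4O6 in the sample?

85.5%

Total n(LiOH) added = 0.2964 x 0.04588 = 0.01360 mol.
n(HNO3) used = 0.2521 x 0.01396 = 0.003519 mol, which equals the excess n(LiOH).
So n(LiOH) consumed by the sample = 0.01360 - 0.003519 = 0.01008 mol.
n(H2C4H4O6) = 0.01008 / 2 = 0.005040 mol.
mass H2C4H4O6 = 0.005040 x 150.09 = 0.7564 g, so %H2C4H4O6 = 0.7564/0.8847 x 100 = 85.5%.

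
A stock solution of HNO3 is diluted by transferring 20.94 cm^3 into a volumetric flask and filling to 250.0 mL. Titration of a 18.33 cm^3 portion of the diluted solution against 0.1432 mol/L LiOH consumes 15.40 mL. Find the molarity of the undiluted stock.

n(LiOH) = 0.1432 x 0.01540 = 0.002205 mol.
n(HNO3) in the aliquot = 0.002205 mol.
[diluted HNO3] = 0.002205 / 0.01833 = 0.1203 M.
Dilution factor = 250.0/20.94 = 11.94, so [stock] = 0.1203 x 11.94 = 1.44 M.

1.44 M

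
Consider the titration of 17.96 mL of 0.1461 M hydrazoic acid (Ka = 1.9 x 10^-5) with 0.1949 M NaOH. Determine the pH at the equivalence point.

8.82

n(HN3) = 0.1461 x 0.01796 = 0.002624 mol; V(NaOH) at equivalence = 0.002624/0.1949 = 0.01346 L.
At equivalence all the acid is converted to N3-; total volume = 0.01796 + 0.01346 = 0.03142 L, so [N3-] = 0.002624/0.03142 = 0.08350 M.
Kb = Kw/Ka = 1.0e-14 / 1.9 x 10^-5 = 5.26e-10.
[OH^-] = sqrt(Kb x [N3-]) = sqrt(5.26e-10 x 0.08350) = 6.63e-6 M.
pOH = 5.18, so pH = 14.00 - 5.18 = 8.82.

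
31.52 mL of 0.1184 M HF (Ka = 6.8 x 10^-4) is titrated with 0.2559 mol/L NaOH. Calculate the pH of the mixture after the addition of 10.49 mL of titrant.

3.58

Initial n(HF) = 0.1184 x 0.03152 = 0.003732 mol.
n(NaOH) added = 0.2559 x 0.01049 = 0.002684 mol, converting that many moles of HF to F-.
Remaining n(HF) = 0.001048 mol; n(F-) = 0.002684 mol.
By Henderson-Hasselbalch, pH = pKa + log([A^-]/[HA]) = 3.17 + log(0.002684/0.001048) = 3.17 + (+0.41) = 3.58.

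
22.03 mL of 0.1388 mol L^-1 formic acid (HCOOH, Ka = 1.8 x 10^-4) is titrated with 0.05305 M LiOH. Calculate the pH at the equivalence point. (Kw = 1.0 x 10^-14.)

8.16

n(HCOOH) = 0.1388 x 0.02203 = 0.003058 mol; V(LiOH) at equivalence = 0.003058/0.05305 = 0.05764 L.
At equivalence all the acid is converted to HCOO-; total volume = 0.02203 + 0.05764 = 0.07967 L, so [HCOO-] = 0.003058/0.07967 = 0.03838 M.
Kb = Kw/Ka = 1.0e-14 / 1.8 x 10^-4 = 5.56e-11.
[OH^-] = sqrt(Kb x [HCOO-]) = sqrt(5.56e-11 x 0.03838) = 1.46e-6 M.
pOH = 5.84, so pH = 14.00 - 5.84 = 8.16.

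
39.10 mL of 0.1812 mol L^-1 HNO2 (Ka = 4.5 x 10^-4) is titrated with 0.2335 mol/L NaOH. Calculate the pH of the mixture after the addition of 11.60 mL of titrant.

3.14

Initial n(HNO2) = 0.1812 x 0.03910 = 0.007085 mol.
n(NaOH) added = 0.2335 x 0.01160 = 0.002709 mol, converting that many moles of HNO2 to NO2-.
Remaining n(HNO2) = 0.004376 mol; n(NO2-) = 0.002709 mol.
By Henderson-Hasselbalch, pH = pKa + log([A^-]/[HA]) = 3.35 + log(0.002709/0.004376) = 3.35 + (-0.21) = 3.14.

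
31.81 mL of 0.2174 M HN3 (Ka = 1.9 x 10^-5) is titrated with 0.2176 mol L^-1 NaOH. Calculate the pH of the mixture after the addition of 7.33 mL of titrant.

4.20

Initial n(HN3) = 0.2174 x 0.03181 = 0.006915 mol.
n(NaOH) added = 0.2176 x 0.007330 = 0.001595 mol, converting that many moles of HN3 to N3-.
Remaining n(HN3) = 0.005320 mol; n(N3-) = 0.001595 mol.
By Henderson-Hasselbalch, pH = pKa + log([A^-]/[HA]) = 4.72 + log(0.001595/0.005320) = 4.72 + (-0.52) = 4.20.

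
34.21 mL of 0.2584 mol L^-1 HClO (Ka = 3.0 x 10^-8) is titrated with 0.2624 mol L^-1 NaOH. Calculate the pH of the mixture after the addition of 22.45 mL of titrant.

7.82

Initial n(HClO) = 0.2584 x 0.03421 = 0.008840 mol.
n(NaOH) added = 0.2624 x 0.02245 = 0.005891 mol, converting that many moles of HClO to ClO-.
Remaining n(HClO) = 0.002949 mol; n(ClO-) = 0.005891 mol.
By Henderson-Hasselbalch, pH = pKa + log([A^-]/[HA]) = 7.52 + log(0.005891/0.002949) = 7.52 + (+0.30) = 7.82.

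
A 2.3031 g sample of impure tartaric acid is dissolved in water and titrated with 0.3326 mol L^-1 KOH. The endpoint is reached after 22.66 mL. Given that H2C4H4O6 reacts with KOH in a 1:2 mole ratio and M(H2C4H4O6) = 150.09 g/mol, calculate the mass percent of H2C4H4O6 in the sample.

24.6%

n(KOH) = 0.3326 x 0.02266 = 0.007537 mol.
n(H2C4H4O6) = 0.007537 / 2 = 0.003768 mol.
mass of H2C4H4O6 = 0.003768 x 150.09 = 0.5656 g.
% purity = 0.5656 / 2.3031 x 100 = 24.6%.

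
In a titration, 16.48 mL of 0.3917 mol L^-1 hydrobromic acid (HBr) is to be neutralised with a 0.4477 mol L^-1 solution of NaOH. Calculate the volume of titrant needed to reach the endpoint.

14.4 mL

n(HBr) = 0.3917 mol/L x 0.01648 L = 0.006455 mol.
At equivalence n(NaOH) = n(HBr) = 0.006455 mol.
V(NaOH) = 0.006455 / 0.4477 = 0.01442 L = 14.4 mL.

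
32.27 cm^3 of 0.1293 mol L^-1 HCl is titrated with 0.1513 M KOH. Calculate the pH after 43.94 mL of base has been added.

n(acid) = 0.1293 x 0.03227 = 0.004173 mol; n(KOH) added = 0.1513 x 0.04394 = 0.006648 mol.
Base is in excess by 0.006648 - 0.004173 = 0.002476 mol in a total volume of 0.07621 L.
[OH^-] = 0.002476/0.07621 = 0.03248 M, so pOH = 1.49 and pH = 14.00 - 1.49 = 12.51.

12.51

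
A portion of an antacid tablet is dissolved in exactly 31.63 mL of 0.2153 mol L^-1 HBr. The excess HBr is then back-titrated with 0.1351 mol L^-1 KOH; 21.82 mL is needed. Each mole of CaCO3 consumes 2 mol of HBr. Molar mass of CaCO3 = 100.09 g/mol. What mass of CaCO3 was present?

Total n(HBr) added = 0.2153 x 0.03163 = 0.006810 mol.
n(KOH) used = 0.1351 x 0.02182 = 0.002948 mol, which equals the excess n(HBr).
So n(HBr) consumed by the sample = 0.006810 - 0.002948 = 0.003862 mol.
n(CaCO3) = 0.003862 / 2 = 0.001931 mol.
mass = 0.001931 mol x 100.09 g/mol = 0.193 g.

0.193 g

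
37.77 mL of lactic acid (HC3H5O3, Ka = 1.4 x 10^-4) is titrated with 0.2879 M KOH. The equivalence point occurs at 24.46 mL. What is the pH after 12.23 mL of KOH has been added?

3.85

12.23 mL is exactly half the equivalence volume (24.46/2), i.e. the half-equivalence point.
There, n(HA) = n(A^-), so pH = pKa = -log(1.4 x 10^-4) = 3.85.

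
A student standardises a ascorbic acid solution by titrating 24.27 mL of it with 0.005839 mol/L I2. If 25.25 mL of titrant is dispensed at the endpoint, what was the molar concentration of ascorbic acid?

0.00607 M

n(I2) = 0.005839 x 0.02525 = 0.0001474 mol.
From the balanced equation, 1 mol I2 reacts with 1 mol ascorbic acid, so n(ascorbic acid) = 0.0001474 x 1/1 = 0.0001474 mol.
[ascorbic acid] = 0.0001474 / 0.02427 L = 0.00607 M.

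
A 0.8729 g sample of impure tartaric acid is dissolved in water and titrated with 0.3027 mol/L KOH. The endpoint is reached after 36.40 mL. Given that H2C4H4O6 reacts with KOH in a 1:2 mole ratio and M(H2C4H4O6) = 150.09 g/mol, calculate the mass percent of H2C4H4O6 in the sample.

94.7%

n(KOH) = 0.3027 x 0.03640 = 0.01102 mol.
n(H2C4H4O6) = 0.01102 / 2 = 0.005509 mol.
mass of H2C4H4O6 = 0.005509 x 150.09 = 0.8269 g.
% purity = 0.8269 / 0.8729 x 100 = 94.7%.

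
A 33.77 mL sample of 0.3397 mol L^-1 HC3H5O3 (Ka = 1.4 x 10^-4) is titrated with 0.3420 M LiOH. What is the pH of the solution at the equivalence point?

8.54

n(HC3H5O3) = 0.3397 x 0.03377 = 0.01147 mol; V(LiOH) at equivalence = 0.01147/0.3420 = 0.03354 L.
At equivalence all the acid is converted to C3H5O3-; total volume = 0.03377 + 0.03354 = 0.06731 L, so [C3H5O3-] = 0.01147/0.06731 = 0.1704 M.
Kb = Kw/Ka = 1.0e-14 / 1.4 x 10^-4 = 7.14e-11.
[OH^-] = sqrt(Kb x [C3H5O3-]) = sqrt(7.14e-11 x 0.1704) = 3.49e-6 M.
pOH = 5.46, so pH = 14.00 - 5.46 = 8.54.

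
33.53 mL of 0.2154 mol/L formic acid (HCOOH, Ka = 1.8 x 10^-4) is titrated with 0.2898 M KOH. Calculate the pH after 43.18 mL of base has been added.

n(acid) = 0.2154 x 0.03353 = 0.007222 mol; n(KOH) added = 0.2898 x 0.04318 = 0.01251 mol.
Base is in excess by 0.01251 - 0.007222 = 0.005291 mol in a total volume of 0.07671 L.
[OH^-] = 0.005291/0.07671 = 0.06898 M, so pOH = 1.16 and pH = 14.00 - 1.16 = 12.84.

12.84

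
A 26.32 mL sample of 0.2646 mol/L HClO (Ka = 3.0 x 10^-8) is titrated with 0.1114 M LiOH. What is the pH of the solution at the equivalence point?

10.21

n(HClO) = 0.2646 x 0.02632 = 0.006964 mol; V(LiOH) at equivalence = 0.006964/0.1114 = 0.06252 L.
At equivalence all the acid is converted to ClO-; total volume = 0.02632 + 0.06252 = 0.08884 L, so [ClO-] = 0.006964/0.08884 = 0.07839 M.
Kb = Kw/Ka = 1.0e-14 / 3.0 x 10^-8 = 3.33e-7.
[OH^-] = sqrt(Kb x [ClO-]) = sqrt(3.33e-7 x 0.07839) = 0.000162 M.
pOH = 3.79, so pH = 14.00 - 3.79 = 10.21.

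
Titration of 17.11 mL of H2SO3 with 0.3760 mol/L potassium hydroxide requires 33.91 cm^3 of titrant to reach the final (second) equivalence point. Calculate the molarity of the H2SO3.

0.373 M

n(KOH) = 0.3760 x 0.03391 = 0.01275 mol.
At the final (second) equivalence point, 2 mol OH^- react per mol H2SO3, so n(H2SO3) = 0.01275 / 2 = 0.006375 mol.
[H2SO3] = 0.006375 / 0.01711 L = 0.373 M.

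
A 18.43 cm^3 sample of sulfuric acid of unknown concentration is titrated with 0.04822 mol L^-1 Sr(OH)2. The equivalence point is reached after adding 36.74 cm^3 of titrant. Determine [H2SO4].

0.0961 M

n(Sr(OH)2) delivered = 0.04822 x 0.03674 = 0.001772 mol.
For a 1:1 reaction, n(H2SO4) = 0.001772 mol.
[H2SO4] = 0.001772 mol / 0.01843 L = 0.0961 M.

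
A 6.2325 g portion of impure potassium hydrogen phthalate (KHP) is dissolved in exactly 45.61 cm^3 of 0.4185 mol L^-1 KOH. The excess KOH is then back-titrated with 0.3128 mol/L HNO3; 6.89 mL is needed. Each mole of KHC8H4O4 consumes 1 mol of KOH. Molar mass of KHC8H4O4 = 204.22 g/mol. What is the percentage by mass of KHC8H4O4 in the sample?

Total n(KOH) added = 0.4185 x 0.04561 = 0.01909 mol.
n(HNO3) used = 0.3128 x 0.006890 = 0.002155 mol, which equals the excess n(KOH).
So n(KOH) consumed by the sample = 0.01909 - 0.002155 = 0.01693 mol.
n(KHC8H4O4) = 0.01693 / 1 = 0.01693 mol.
mass KHC8H4O4 = 0.01693 x 204.22 = 3.458 g, so %KHC8H4O4 = 3.458/6.2325 x 100 = 55.5%.

55.5%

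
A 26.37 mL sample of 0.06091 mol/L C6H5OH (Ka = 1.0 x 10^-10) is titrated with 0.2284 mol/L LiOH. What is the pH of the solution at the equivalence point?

11.34

n(C6H5OH) = 0.06091 x 0.02637 = 0.001606 mol; V(LiOH) at equivalence = 0.001606/0.2284 = 0.007032 L.
At equivalence all the acid is converted to C6H5O-; total volume = 0.02637 + 0.007032 = 0.03340 L, so [C6H5O-] = 0.001606/0.03340 = 0.04809 M.
Kb = Kw/Ka = 1.0e-14 / 1.0 x 10^-10 = 0.000100.
[OH^-] = sqrt(Kb x [C6H5O-]) = sqrt(0.000100 x 0.04809) = 0.00219 M.
pOH = 2.66, so pH = 14.00 - 2.66 = 11.34.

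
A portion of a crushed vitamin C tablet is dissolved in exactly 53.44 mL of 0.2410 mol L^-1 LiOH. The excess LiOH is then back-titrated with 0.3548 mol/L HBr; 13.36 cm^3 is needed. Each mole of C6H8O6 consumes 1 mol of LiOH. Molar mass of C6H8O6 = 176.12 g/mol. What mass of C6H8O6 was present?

Total n(LiOH) added = 0.2410 x 0.05344 = 0.01288 mol.
n(HBr) used = 0.3548 x 0.01336 = 0.004740 mol, which equals the excess n(LiOH).
So n(LiOH) consumed by the sample = 0.01288 - 0.004740 = 0.008139 mol.
n(C6H8O6) = 0.008139 / 1 = 0.008139 mol.
mass = 0.008139 mol x 176.12 g/mol = 1.43 g.

1.43 g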